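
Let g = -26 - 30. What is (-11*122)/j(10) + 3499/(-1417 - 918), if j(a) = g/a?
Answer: 7784939/32690 ≈ 238.14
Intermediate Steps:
g = -56
j(a) = -56/a
(-11*122)/j(10) + 3499/(-1417 - 918) = (-11*122)/((-56/10)) + 3499/(-1417 - 918) = -1342/((-56*⅒)) + 3499/(-2335) = -1342/(-28/5) + 3499*(-1/2335) = -1342*(-5/28) - 3499/2335 = 3355/14 - 3499/2335 = 7784939/32690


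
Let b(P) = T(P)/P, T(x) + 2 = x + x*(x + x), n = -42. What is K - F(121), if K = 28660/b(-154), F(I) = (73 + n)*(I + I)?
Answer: -89769548/11819 ≈ -7595.4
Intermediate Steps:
T(x) = -2 + x + 2*x² (T(x) = -2 + (x + x*(x + x)) = -2 + (x + x*(2*x)) = -2 + (x + 2*x²) = -2 + x + 2*x²)
b(P) = (-2 + P + 2*P²)/P
F(I) = 62*I (F(I) = (73 - 42)*(I + I) = 31*(2*I) = 62*I)
K = -1103410/11819 (K = 28660/(1 - 2/(-154) + 2*(-154)) = 28660/(1 - 2*(-1/154) - 308) = 28660/(1 + 1/77 - 308) = 28660/(-23638/77) = 28660*(-77/23638) = -1103410/11819 ≈ -93.359)
K - F(121) = -1103410/11819 - 62*121 = -1103410/11819 - 1*7502 = -1103410/11819 - 7502 = -89769548/11819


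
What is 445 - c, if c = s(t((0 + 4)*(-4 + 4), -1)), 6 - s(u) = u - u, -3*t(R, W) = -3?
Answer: 439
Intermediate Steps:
t(R, W) = 1 (t(R, W) = -⅓*(-3) = 1)
s(u) = 6 (s(u) = 6 - (u - u) = 6 - 1*0 = 6 + 0 = 6)
c = 6
445 - c = 445 - 1*6 = 445 - 6 = 439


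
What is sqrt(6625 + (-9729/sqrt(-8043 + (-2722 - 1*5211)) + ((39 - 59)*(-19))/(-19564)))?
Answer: sqrt(2528110521176851280 + 464773752557253*I*sqrt(3994))/19534654 ≈ 81.395 + 0.47283*I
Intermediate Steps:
sqrt(6625 + (-9729/sqrt(-8043 + (-2722 - 1*5211)) + ((39 - 59)*(-19))/(-19564))) = sqrt(6625 + (-9729/sqrt(-8043 + (-2722 - 5211)) - 20*(-19)*(-1/19564))) = sqrt(6625 + (-9729/sqrt(-8043 - 7933) + 380*(-1/19564))) = sqrt(6625 + (-9729*(-I*sqrt(3994)/7988) - 95/4891)) = sqrt(6625 + (-(-9729)*I*sqrt(3994)/7988 - 95/4891)) = sqrt(6625 + (9729*I*sqrt(3994)/7988 - 95/4891)) = sqrt(6625 + (-95/4891 + 9729*I*sqrt(3994)/7988)) = sqrt(32402780/4891 + 9729*I*sqrt(3994)/7988)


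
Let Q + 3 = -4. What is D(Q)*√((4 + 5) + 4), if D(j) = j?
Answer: -7*√13 ≈ -25.239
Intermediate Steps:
Q = -7 (Q = -3 - 4 = -7)
D(Q)*√((4 + 5) + 4) = -7*√((4 + 5) + 4) = -7*√(9 + 4) = -7*√13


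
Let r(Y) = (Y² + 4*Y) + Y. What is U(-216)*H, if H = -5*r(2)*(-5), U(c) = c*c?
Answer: 16329600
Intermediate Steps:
r(Y) = Y² + 5*Y
U(c) = c²
H = 350 (H = -10*(5 + 2)*(-5) = -10*7*(-5) = -5*14*(-5) = -70*(-5) = 350)
U(-216)*H = (-216)²*350 = 46656*350 = 16329600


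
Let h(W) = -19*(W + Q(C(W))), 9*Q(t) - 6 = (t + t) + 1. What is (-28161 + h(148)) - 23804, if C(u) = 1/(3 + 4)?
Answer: -1150640/21 ≈ -54792.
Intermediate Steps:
C(u) = ⅐ (C(u) = 1/7 = ⅐)
Q(t) = 7/9 + 2*t/9 (Q(t) = ⅔ + ((t + t) + 1)/9 = ⅔ + (2*t + 1)/9 = ⅔ + (1 + 2*t)/9 = ⅔ + (⅑ + 2*t/9) = 7/9 + 2*t/9)
h(W) = -323/21 - 19*W (h(W) = -19*(W + (7/9 + (2/9)*(⅐))) = -19*(W + (7/9 + 2/63)) = -19*(W + 17/21) = -19*(17/21 + W) = -323/21 - 19*W)
(-28161 + h(148)) - 23804 = (-28161 + (-323/21 - 19*148)) - 23804 = (-28161 + (-323/21 - 2812)) - 23804 = (-28161 - 59375/21) - 23804 = -650756/21 - 23804 = -1150640/21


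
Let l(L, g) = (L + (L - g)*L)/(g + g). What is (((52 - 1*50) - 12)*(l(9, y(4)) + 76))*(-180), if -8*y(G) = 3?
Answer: -87300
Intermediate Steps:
y(G) = -3/8 (y(G) = -⅛*3 = -3/8)
l(L, g) = (L + L*(L - g))/(2*g) (l(L, g) = (L + L*(L - g))/((2*g)) = (L + L*(L - g))*(1/(2*g)) = (L + L*(L - g))/(2*g))
(((52 - 1*50) - 12)*(l(9, y(4)) + 76))*(-180) = (((52 - 1*50) - 12)*((½)*9*(1 + 9 - 1*(-3/8))/(-3/8) + 76))*(-180) = (((52 - 50) - 12)*((½)*9*(-8/3)*(1 + 9 + 3/8) + 76))*(-180) = ((2 - 12)*((½)*9*(-8/3)*(83/8) + 76))*(-180) = -10*(-249/2 + 76)*(-180) = -10*(-97/2)*(-180) = 485*(-180) = -87300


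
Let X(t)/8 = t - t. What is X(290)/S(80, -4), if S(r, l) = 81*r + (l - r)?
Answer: 0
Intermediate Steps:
X(t) = 0 (X(t) = 8*(t - t) = 8*0 = 0)
S(r, l) = l + 80*r
X(290)/S(80, -4) = 0/(-4 + 80*80) = 0/(-4 + 6400) = 0/6396 = 0*(1/6396) = 0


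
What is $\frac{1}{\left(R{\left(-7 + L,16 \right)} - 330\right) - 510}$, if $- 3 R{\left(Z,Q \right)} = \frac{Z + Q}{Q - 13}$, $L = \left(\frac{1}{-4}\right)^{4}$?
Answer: $- \frac{2304}{1937665} \approx -0.0011891$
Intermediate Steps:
$L = \frac{1}{256}$ ($L = \left(- \frac{1}{4}\right)^{4} = \frac{1}{256} \approx 0.0039063$)
$R{\left(Z,Q \right)} = - \frac{Q + Z}{3 \left(-13 + Q\right)}$ ($R{\left(Z,Q \right)} = - \frac{\left(Z + Q\right) \frac{1}{Q - 13}}{3} = - \frac{\left(Q + Z\right) \frac{1}{-13 + Q}}{3} = - \frac{\frac{1}{-13 + Q} \left(Q + Z\right)}{3} = - \frac{Q + Z}{3 \left(-13 + Q\right)}$)
$\frac{1}{\left(R{\left(-7 + L,16 \right)} - 330\right) - 510} = \frac{1}{\left(\frac{\left(-1\right) 16 - \left(-7 + \frac{1}{256}\right)}{3 \left(-13 + 16\right)} - 330\right) - 510} = \frac{1}{\left(\frac{-16 - - \frac{1791}{256}}{3 \cdot 3} - 330\right) - 510} = \frac{1}{\left(\frac{1}{3} \cdot \frac{1}{3} \left(-16 + \frac{1791}{256}\right) - 330\right) - 510} = \frac{1}{\left(\frac{1}{3} \cdot \frac{1}{3} \left(- \frac{2305}{256}\right) - 330\right) - 510} = \frac{1}{\left(- \frac{2305}{2304} - 330\right) - 510} = \frac{1}{- \frac{762625}{2304} - 510} = \frac{1}{- \frac{1937665}{2304}} = - \frac{2304}{1937665}$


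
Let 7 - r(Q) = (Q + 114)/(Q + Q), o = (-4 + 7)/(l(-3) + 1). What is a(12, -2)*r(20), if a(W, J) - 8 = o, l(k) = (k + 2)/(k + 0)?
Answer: 2993/80 ≈ 37.412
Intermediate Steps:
l(k) = (2 + k)/k
o = 9/4 (o = (-4 + 7)/((2 - 3)/(-3) + 1) = 3/(-⅓*(-1) + 1) = 3/(⅓ + 1) = 3/(4/3) = 3*(¾) = 9/4 ≈ 2.2500)
a(W, J) = 41/4 (a(W, J) = 8 + 9/4 = 41/4)
r(Q) = 7 - (114 + Q)/(2*Q) (r(Q) = 7 - (Q + 114)/(Q + Q) = 7 - (114 + Q)/(2*Q))
a(12, -2)*r(20) = 41*(13/2 - 57/20)/4 = (41/4)*(73/20) = 2993/80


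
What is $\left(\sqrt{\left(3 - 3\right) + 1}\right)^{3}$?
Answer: $1$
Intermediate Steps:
$\left(\sqrt{\left(3 - 3\right) + 1}\right)^{3} = \left(\sqrt{0 + 1}\right)^{3} = \left(\sqrt{1}\right)^{3} = 1^{3} = 1$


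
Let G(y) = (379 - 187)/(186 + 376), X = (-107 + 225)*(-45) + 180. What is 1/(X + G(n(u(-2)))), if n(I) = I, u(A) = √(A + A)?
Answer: -281/1441434 ≈ -0.00019494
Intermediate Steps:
u(A) = √2*√A (u(A) = √(2*A) = √2*√A)
X = -5130 (X = 118*(-45) + 180 = -5310 + 180 = -5130)
G(y) = 96/281 (G(y) = 192/562 = 192*(1/562) = 96/281)
1/(X + G(n(u(-2)))) = 1/(-5130 + 96/281) = 1/(-1441434/281) = -281/1441434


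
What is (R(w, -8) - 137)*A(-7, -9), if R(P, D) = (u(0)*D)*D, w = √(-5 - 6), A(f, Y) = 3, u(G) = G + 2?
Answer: -27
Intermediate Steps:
u(G) = 2 + G
w = I*√11 (w = √(-11) = I*√11 ≈ 3.3166*I)
R(P, D) = 2*D² (R(P, D) = ((2 + 0)*D)*D = (2*D)*D = 2*D²)
(R(w, -8) - 137)*A(-7, -9) = (2*(-8)² - 137)*3 = (2*64 - 137)*3 = (128 - 137)*3 = -9*3 = -27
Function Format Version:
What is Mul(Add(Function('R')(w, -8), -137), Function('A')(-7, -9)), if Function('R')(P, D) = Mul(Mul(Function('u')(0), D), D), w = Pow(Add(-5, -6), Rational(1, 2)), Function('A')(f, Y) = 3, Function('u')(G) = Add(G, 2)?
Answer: -27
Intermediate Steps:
Function('u')(G) = Add(2, G)
w = Mul(I, Pow(11, Rational(1, 2))) (w = Pow(-11, Rational(1, 2)) = Mul(I, Pow(11, Rational(1, 2))) ≈ Mul(3.3166, I))
Function('R')(P, D) = Mul(2, Pow(D, 2)) (Function('R')(P, D) = Mul(Mul(Add(2, 0), D), D) = Mul(Mul(2, D), D) = Mul(2, Pow(D, 2)))
Mul(Add(Function('R')(w, -8), -137), Function('A')(-7, -9)) = Mul(Add(Mul(2, Pow(-8, 2)), -137), 3) = Mul(Add(Mul(2, 64), -137), 3) = Mul(Add(128, -137), 3) = Mul(-9, 3) = -27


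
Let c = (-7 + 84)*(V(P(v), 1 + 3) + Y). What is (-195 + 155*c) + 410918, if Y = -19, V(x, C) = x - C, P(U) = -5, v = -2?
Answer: 76543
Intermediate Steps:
c = -2156 (c = (-7 + 84)*((-5 - (1 + 3)) - 19) = 77*((-5 - 1*4) - 19) = 77*((-5 - 4) - 19) = 77*(-9 - 19) = 77*(-28) = -2156)
(-195 + 155*c) + 410918 = (-195 + 155*(-2156)) + 410918 = (-195 - 334180) + 410918 = -334375 + 410918 = 76543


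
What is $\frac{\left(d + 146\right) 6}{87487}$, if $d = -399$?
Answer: $- \frac{1518}{87487} \approx -0.017351$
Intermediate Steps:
$\frac{\left(d + 146\right) 6}{87487} = \frac{\left(-399 + 146\right) 6}{87487} = \left(-253\right) 6 \cdot \frac{1}{87487} = \left(-1518\right) \frac{1}{87487} = - \frac{1518}{87487}$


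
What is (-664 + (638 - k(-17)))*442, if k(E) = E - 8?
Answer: -442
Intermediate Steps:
k(E) = -8 + E
(-664 + (638 - k(-17)))*442 = (-664 + (638 - (-8 - 17)))*442 = (-664 + (638 - 1*(-25)))*442 = (-664 + (638 + 25))*442 = (-664 + 663)*442 = -1*442 = -442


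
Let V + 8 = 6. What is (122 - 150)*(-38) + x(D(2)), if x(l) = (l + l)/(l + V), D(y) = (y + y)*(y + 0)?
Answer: 3200/3 ≈ 1066.7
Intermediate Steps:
V = -2 (V = -8 + 6 = -2)
D(y) = 2*y**2 (D(y) = (2*y)*y = 2*y**2)
x(l) = 2*l/(-2 + l) (x(l) = (l + l)/(l - 2) = (2*l)/(-2 + l) = 2*l/(-2 + l))
(122 - 150)*(-38) + x(D(2)) = (122 - 150)*(-38) + 2*(2*2**2)/(-2 + 2*2**2) = -28*(-38) + 2*(2*4)/(-2 + 2*4) = 1064 + 2*8/(-2 + 8) = 1064 + 2*8/6 = 1064 + 2*8*(1/6) = 1064 + 8/3 = 3200/3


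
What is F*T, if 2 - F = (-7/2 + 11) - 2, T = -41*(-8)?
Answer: -1148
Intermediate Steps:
T = 328
F = -7/2 (F = 2 - ((-7/2 + 11) - 2) = 2 - (15/2 - 2) = 2 - 1*11/2 = 2 - 11/2 = -7/2 ≈ -3.5000)
F*T = -7/2*328 = -1148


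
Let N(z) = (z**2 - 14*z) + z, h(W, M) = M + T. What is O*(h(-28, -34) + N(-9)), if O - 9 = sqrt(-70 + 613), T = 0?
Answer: 1476 + 164*sqrt(543) ≈ 5297.6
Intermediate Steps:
h(W, M) = M (h(W, M) = M + 0 = M)
N(z) = z**2 - 13*z
O = 9 + sqrt(543) (O = 9 + sqrt(-70 + 613) = 9 + sqrt(543) ≈ 32.302)
O*(h(-28, -34) + N(-9)) = (9 + sqrt(543))*(-34 - 9*(-13 - 9)) = (9 + sqrt(543))*(-34 - 9*(-22)) = (9 + sqrt(543))*(-34 + 198) = (9 + sqrt(543))*164 = 1476 + 164*sqrt(543)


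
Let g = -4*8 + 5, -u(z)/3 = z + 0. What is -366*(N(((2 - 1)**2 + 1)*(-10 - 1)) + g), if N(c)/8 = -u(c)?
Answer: 203130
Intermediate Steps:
u(z) = -3*z (u(z) = -3*(z + 0) = -3*z)
g = -27 (g = -32 + 5 = -27)
N(c) = 24*c (N(c) = 8*(-(-3)*c) = 8*(3*c) = 24*c)
-366*(N(((2 - 1)**2 + 1)*(-10 - 1)) + g) = -366*(24*(((2 - 1)**2 + 1)*(-10 - 1)) - 27) = -366*(24*((1**2 + 1)*(-11)) - 27) = -366*(24*((1 + 1)*(-11)) - 27) = -366*(24*(2*(-11)) - 27) = -366*(24*(-22) - 27) = -366*(-528 - 27) = -366*(-555) = 203130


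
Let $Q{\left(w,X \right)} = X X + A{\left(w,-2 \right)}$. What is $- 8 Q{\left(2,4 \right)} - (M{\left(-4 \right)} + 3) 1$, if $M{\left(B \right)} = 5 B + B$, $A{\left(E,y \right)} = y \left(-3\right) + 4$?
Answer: $-4368$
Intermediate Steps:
$A{\left(E,y \right)} = 4 - 3 y$ ($A{\left(E,y \right)} = - 3 y + 4 = 4 - 3 y$)
$M{\left(B \right)} = 6 B$
$Q{\left(w,X \right)} = 10 + X^{2}$ ($Q{\left(w,X \right)} = X X + \left(4 - -6\right) = X^{2} + \left(4 + 6\right) = X^{2} + 10 = 10 + X^{2}$)
$- 8 Q{\left(2,4 \right)} - (M{\left(-4 \right)} + 3) 1 = - 8 \left(10 + 4^{2}\right) - (6 \left(-4\right) + 3) 1 = - 8 \left(10 + 16\right) - (-24 + 3) 1 = \left(-8\right) 26 \left(-1\right) \left(-21\right) 1 = - 208 \cdot 21 \cdot 1 = \left(-208\right) 21 = -4368$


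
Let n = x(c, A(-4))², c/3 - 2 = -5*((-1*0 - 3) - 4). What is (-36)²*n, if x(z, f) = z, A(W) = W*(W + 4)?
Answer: 15968016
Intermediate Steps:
c = 111 (c = 6 + 3*(-5*((-1*0 - 3) - 4)) = 6 + 3*(-5*((0 - 3) - 4)) = 6 + 3*(-5*(-3 - 4)) = 6 + 3*(-5*(-7)) = 6 + 3*35 = 6 + 105 = 111)
A(W) = W*(4 + W)
n = 12321 (n = 111² = 12321)
(-36)²*n = (-36)²*12321 = 1296*12321 = 15968016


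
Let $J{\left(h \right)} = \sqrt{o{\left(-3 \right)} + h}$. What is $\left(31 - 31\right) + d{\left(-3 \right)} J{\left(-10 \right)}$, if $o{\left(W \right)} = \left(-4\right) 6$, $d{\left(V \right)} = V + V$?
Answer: $- 6 i \sqrt{34} \approx - 34.986 i$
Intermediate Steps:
$d{\left(V \right)} = 2 V$
$o{\left(W \right)} = -24$
$J{\left(h \right)} = \sqrt{-24 + h}$
$\left(31 - 31\right) + d{\left(-3 \right)} J{\left(-10 \right)} = \left(31 - 31\right) + 2 \left(-3\right) \sqrt{-24 - 10} = 0 - 6 \sqrt{-34} = 0 - 6 i \sqrt{34} = - 6 i \sqrt{34}$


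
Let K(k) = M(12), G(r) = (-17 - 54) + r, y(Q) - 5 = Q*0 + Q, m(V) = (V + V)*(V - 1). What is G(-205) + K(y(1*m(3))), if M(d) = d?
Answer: -264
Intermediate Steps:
m(V) = 2*V*(-1 + V) (m(V) = (2*V)*(-1 + V) = 2*V*(-1 + V))
y(Q) = 5 + Q (y(Q) = 5 + (Q*0 + Q) = 5 + (0 + Q) = 5 + Q)
G(r) = -71 + r
K(k) = 12
G(-205) + K(y(1*m(3))) = (-71 - 205) + 12 = -276 + 12 = -264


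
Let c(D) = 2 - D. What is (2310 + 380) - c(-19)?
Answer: 2669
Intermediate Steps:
(2310 + 380) - c(-19) = (2310 + 380) - (2 - 1*(-19)) = 2690 - (2 + 19) = 2690 - 1*21 = 2690 - 21 = 2669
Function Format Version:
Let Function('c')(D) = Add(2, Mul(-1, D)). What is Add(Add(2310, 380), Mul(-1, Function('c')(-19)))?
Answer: 2669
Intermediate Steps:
Add(Add(2310, 380), Mul(-1, Function('c')(-19))) = Add(Add(2310, 380), Mul(-1, Add(2, Mul(-1, -19)))) = Add(2690, Mul(-1, Add(2, 19))) = Add(2690, Mul(-1, 21)) = Add(2690, -21) = 2669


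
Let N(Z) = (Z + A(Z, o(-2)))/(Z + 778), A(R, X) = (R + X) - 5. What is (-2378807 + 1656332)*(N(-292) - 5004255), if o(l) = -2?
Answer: 65078100174425/18 ≈ 3.6154e+12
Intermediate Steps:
A(R, X) = -5 + R + X
N(Z) = (-7 + 2*Z)/(778 + Z) (N(Z) = (Z + (-5 + Z - 2))/(Z + 778) = (Z + (-7 + Z))/(778 + Z) = (-7 + 2*Z)/(778 + Z))
(-2378807 + 1656332)*(N(-292) - 5004255) = (-2378807 + 1656332)*((-7 + 2*(-292))/(778 - 292) - 5004255) = -722475*((-7 - 584)/486 - 5004255) = -722475*((1/486)*(-591) - 5004255) = -722475*(-197/162 - 5004255) = -722475*(-810689507/162) = 65078100174425/18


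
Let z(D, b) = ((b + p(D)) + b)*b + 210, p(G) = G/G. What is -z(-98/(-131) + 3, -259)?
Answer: -134113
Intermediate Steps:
p(G) = 1
z(D, b) = 210 + b*(1 + 2*b) (z(D, b) = ((b + 1) + b)*b + 210 = ((1 + b) + b)*b + 210 = (1 + 2*b)*b + 210 = b*(1 + 2*b) + 210 = 210 + b*(1 + 2*b))
-z(-98/(-131) + 3, -259) = -(210 - 259 + 2*(-259)²) = -(210 - 259 + 2*67081) = -(210 - 259 + 134162) = -1*134113 = -134113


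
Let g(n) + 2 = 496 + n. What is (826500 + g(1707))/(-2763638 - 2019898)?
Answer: -828701/4783536 ≈ -0.17324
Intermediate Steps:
g(n) = 494 + n (g(n) = -2 + (496 + n) = 494 + n)
(826500 + g(1707))/(-2763638 - 2019898) = (826500 + (494 + 1707))/(-2763638 - 2019898) = (826500 + 2201)/(-4783536) = 828701*(-1/4783536) = -828701/4783536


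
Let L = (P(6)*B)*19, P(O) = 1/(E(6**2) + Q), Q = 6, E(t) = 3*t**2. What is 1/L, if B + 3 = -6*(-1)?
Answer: 1298/19 ≈ 68.316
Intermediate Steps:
B = 3 (B = -3 - 6*(-1) = -3 + 6 = 3)
P(O) = 1/3894 (P(O) = 1/(3*(6**2)**2 + 6) = 1/(3*36**2 + 6) = 1/(3*1296 + 6) = 1/(3888 + 6) = 1/3894)
L = 19/1298 (L = ((1/3894)*3)*19 = (1/1298)*19 = 19/1298 ≈ 0.014638)
1/L = 1/(19/1298) = 1298/19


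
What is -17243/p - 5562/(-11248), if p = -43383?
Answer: 217622755/243985992 ≈ 0.89195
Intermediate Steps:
-17243/p - 5562/(-11248) = -17243/(-43383) - 5562/(-11248) = -17243*(-1/43383) - 5562*(-1/11248) = 17243/43383 + 2781/5624 = 217622755/243985992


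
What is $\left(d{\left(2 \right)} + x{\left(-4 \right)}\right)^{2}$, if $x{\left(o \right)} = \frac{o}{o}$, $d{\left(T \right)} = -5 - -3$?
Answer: $1$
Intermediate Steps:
$d{\left(T \right)} = -2$ ($d{\left(T \right)} = -5 + 3 = -2$)
$x{\left(o \right)} = 1$
$\left(d{\left(2 \right)} + x{\left(-4 \right)}\right)^{2} = \left(-2 + 1\right)^{2} = \left(-1\right)^{2} = 1$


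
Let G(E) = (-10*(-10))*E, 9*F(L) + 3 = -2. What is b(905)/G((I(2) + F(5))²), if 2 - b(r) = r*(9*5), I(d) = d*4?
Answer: -3298563/448900 ≈ -7.3481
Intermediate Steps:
F(L) = -5/9 (F(L) = -⅓ + (⅑)*(-2) = -⅓ - 2/9 = -5/9)
I(d) = 4*d
G(E) = 100*E
b(r) = 2 - 45*r (b(r) = 2 - r*9*5 = 2 - r*45 = 2 - 45*r)
b(905)/G((I(2) + F(5))²) = (2 - 45*905)/((100*(4*2 - 5/9)²)) = (2 - 40725)/((100*(8 - 5/9)²)) = -40723/(100*(67/9)²) = -40723/(100*(4489/81)) = -40723/448900/81 = -40723*81/448900 = -3298563/448900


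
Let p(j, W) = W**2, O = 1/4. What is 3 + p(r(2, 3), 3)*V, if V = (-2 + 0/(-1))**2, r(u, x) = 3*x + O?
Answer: 39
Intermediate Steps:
O = 1/4 ≈ 0.25000
r(u, x) = 1/4 + 3*x (r(u, x) = 3*x + 1/4 = 1/4 + 3*x)
V = 4 (V = (-2 + 0*(-1))**2 = (-2 + 0)**2 = (-2)**2 = 4)
3 + p(r(2, 3), 3)*V = 3 + 3**2*4 = 3 + 9*4 = 3 + 36 = 39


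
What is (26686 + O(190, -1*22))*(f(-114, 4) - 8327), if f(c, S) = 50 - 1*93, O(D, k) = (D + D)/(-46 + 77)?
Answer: -223464420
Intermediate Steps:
O(D, k) = 2*D/31 (O(D, k) = (2*D)/31 = (2*D)*(1/31) = 2*D/31)
f(c, S) = -43 (f(c, S) = 50 - 93 = -43)
(26686 + O(190, -1*22))*(f(-114, 4) - 8327) = (26686 + (2/31)*190)*(-43 - 8327) = (26686 + 380/31)*(-8370) = (827646/31)*(-8370) = -223464420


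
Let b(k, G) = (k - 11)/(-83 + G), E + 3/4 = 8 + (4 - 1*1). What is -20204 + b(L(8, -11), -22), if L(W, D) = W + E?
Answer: -8485709/420 ≈ -20204.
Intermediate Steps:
E = 41/4 (E = -¾ + (8 + (4 - 1*1)) = -¾ + (8 + (4 - 1)) = -¾ + (8 + 3) = -¾ + 11 = 41/4 ≈ 10.250)
L(W, D) = 41/4 + W (L(W, D) = W + 41/4 = 41/4 + W)
b(k, G) = (-11 + k)/(-83 + G)
-20204 + b(L(8, -11), -22) = -20204 + (-11 + (41/4 + 8))/(-83 - 22) = -20204 + (-11 + 73/4)/(-105) = -20204 - 1/105*29/4 = -20204 - 29/420 = -8485709/420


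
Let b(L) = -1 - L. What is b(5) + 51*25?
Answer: 1269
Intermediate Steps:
b(5) + 51*25 = (-1 - 1*5) + 51*25 = (-1 - 5) + 1275 = -6 + 1275 = 1269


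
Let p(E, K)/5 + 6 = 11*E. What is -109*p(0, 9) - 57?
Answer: 3213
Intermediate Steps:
p(E, K) = -30 + 55*E (p(E, K) = -30 + 5*(11*E) = -30 + 55*E)
-109*p(0, 9) - 57 = -109*(-30 + 55*0) - 57 = -109*(-30 + 0) - 57 = -109*(-30) - 57 = 3270 - 57 = 3213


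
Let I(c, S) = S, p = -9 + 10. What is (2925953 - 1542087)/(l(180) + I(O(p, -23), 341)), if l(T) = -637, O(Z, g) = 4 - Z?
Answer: -691933/148 ≈ -4675.2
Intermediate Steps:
p = 1
(2925953 - 1542087)/(l(180) + I(O(p, -23), 341)) = (2925953 - 1542087)/(-637 + 341) = 1383866/(-296) = 1383866*(-1/296) = -691933/148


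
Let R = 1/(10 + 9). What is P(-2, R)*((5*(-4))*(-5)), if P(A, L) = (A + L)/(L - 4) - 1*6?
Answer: -1652/3 ≈ -550.67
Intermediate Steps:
R = 1/19 ≈ 0.052632
P(A, L) = -6 + (A + L)/(-4 + L) (P(A, L) = (A + L)/(-4 + L) - 6 = -6 + (A + L)/(-4 + L))
P(-2, R)*((5*(-4))*(-5)) = ((24 - 2 - 5*1/19)/(-4 + 1/19))*((5*(-4))*(-5)) = ((24 - 2 - 5/19)/(-75/19))*(-20*(-5)) = -19/75*413/19*100 = -413/75*100 = -1652/3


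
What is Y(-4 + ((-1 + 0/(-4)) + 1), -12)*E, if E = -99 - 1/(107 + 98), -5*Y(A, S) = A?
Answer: -81184/1025 ≈ -79.204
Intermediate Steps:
Y(A, S) = -A/5
E = -20296/205 (E = -99 - 1/205 = -20296/205 ≈ -99.005)
Y(-4 + ((-1 + 0/(-4)) + 1), -12)*E = -(-4 + ((-1 + 0/(-4)) + 1))/5*(-20296/205) = -(-4 + ((-1 + 0*(-¼)) + 1))/5*(-20296/205) = -(-4 + ((-1 + 0) + 1))/5*(-20296/205) = -(-4 + (-1 + 1))/5*(-20296/205) = -(-4 + 0)/5*(-20296/205) = -⅕*(-4)*(-20296/205) = (⅘)*(-20296/205) = -81184/1025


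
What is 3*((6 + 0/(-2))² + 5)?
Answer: 123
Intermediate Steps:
3*((6 + 0/(-2))² + 5) = 3*((6 + 0*(-½))² + 5) = 3*((6 + 0)² + 5) = 3*(6² + 5) = 3*(36 + 5) = 3*41 = 123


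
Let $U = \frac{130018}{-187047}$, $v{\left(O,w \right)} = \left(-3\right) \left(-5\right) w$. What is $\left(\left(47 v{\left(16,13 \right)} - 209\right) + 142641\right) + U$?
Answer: $\frac{4050804863}{26721} \approx 1.516 \cdot 10^{5}$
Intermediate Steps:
$v{\left(O,w \right)} = 15 w$
$U = - \frac{18574}{26721}$ ($U = 130018 \left(- \frac{1}{187047}\right) = - \frac{18574}{26721} \approx -0.69511$)
$\left(\left(47 v{\left(16,13 \right)} - 209\right) + 142641\right) + U = \left(\left(47 \cdot 15 \cdot 13 - 209\right) + 142641\right) - \frac{18574}{26721} = \left(\left(47 \cdot 195 - 209\right) + 142641\right) - \frac{18574}{26721} = \left(\left(9165 - 209\right) + 142641\right) - \frac{18574}{26721} = \left(8956 + 142641\right) - \frac{18574}{26721} = 151597 - \frac{18574}{26721} = \frac{4050804863}{26721}$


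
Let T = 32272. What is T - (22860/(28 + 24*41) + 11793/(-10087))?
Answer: 7482166856/232001 ≈ 32251.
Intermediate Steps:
T - (22860/(28 + 24*41) + 11793/(-10087)) = 32272 - (22860/(28 + 24*41) + 11793/(-10087)) = 32272 - (22860/(28 + 984) + 11793*(-1/10087)) = 32272 - (22860/1012 - 11793/10087) = 32272 - (22860*(1/1012) - 11793/10087) = 32272 - (5715/253 - 11793/10087) = 32272 - 1*4969416/232001 = 32272 - 4969416/232001 = 7482166856/232001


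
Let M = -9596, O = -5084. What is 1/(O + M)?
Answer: -1/14680 ≈ -6.8120e-5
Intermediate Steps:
1/(O + M) = 1/(-5084 - 9596) = 1/(-14680) = -1/14680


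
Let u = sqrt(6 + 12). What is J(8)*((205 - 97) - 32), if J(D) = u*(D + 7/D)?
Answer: 4047*sqrt(2)/2 ≈ 2861.7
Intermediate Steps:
u = 3*sqrt(2) (u = sqrt(18) = 3*sqrt(2) ≈ 4.2426)
J(D) = 3*sqrt(2)*(D + 7/D) (J(D) = (3*sqrt(2))*(D + 7/D) = 3*sqrt(2)*(D + 7/D))
J(8)*((205 - 97) - 32) = (3*sqrt(2)*(7 + 8**2)/8)*((205 - 97) - 32) = (3*sqrt(2)*(1/8)*(7 + 64))*(108 - 32) = (3*sqrt(2)*(1/8)*71)*76 = (213*sqrt(2)/8)*76 = 4047*sqrt(2)/2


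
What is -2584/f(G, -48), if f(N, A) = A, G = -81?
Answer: 323/6 ≈ 53.833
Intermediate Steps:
-2584/f(G, -48) = -2584/(-48) = -2584*(-1/48) = 323/6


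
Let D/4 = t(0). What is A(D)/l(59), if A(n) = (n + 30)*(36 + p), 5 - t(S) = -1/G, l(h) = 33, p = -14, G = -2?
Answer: 32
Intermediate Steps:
t(S) = 9/2 (t(S) = 5 - (-1)/(-2) = 5 - (-1)*(-1)/2 = 5 - 1*½ = 5 - ½ = 9/2)
D = 18 (D = 4*(9/2) = 18)
A(n) = 660 + 22*n (A(n) = (n + 30)*(36 - 14) = (30 + n)*22 = 660 + 22*n)
A(D)/l(59) = (660 + 22*18)/33 = (660 + 396)*(1/33) = 1056*(1/33) = 32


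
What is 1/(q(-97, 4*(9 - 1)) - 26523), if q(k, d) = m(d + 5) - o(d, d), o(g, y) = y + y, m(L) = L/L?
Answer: -1/26586 ≈ -3.7614e-5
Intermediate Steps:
m(L) = 1
o(g, y) = 2*y
q(k, d) = 1 - 2*d
1/(q(-97, 4*(9 - 1)) - 26523) = 1/((1 - 8*(9 - 1)) - 26523) = 1/((1 - 8*8) - 26523) = 1/((1 - 2*32) - 26523) = 1/((1 - 64) - 26523) = 1/(-63 - 26523) = 1/(-26586) = -1/26586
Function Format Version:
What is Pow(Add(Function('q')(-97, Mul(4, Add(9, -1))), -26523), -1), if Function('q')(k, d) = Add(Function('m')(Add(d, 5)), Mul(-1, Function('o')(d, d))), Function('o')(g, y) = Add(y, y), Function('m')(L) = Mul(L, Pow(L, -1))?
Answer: Rational(-1, 26586) ≈ -3.7614e-5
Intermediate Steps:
Function('m')(L) = 1
Function('o')(g, y) = Mul(2, y)
Function('q')(k, d) = Add(1, Mul(-2, d)) (Function('q')(k, d) = Add(1, Mul(-1, Mul(2, d))) = Add(1, Mul(-2, d)))
Pow(Add(Function('q')(-97, Mul(4, Add(9, -1))), -26523), -1) = Pow(Add(Add(1, Mul(-2, Mul(4, Add(9, -1)))), -26523), -1) = Pow(Add(Add(1, Mul(-2, Mul(4, 8))), -26523), -1) = Pow(Add(Add(1, Mul(-2, 32)), -26523), -1) = Pow(Add(Add(1, -64), -26523), -1) = Pow(Add(-63, -26523), -1) = Pow(-26586, -1) = Rational(-1, 26586)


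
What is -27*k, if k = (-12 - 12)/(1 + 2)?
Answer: 216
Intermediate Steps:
k = -8 (k = -24/3 = -24*⅓ = -8)
-27*k = -27*(-8) = 216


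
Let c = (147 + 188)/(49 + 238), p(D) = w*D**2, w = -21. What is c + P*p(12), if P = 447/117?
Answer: -43100749/3731 ≈ -11552.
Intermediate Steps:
p(D) = -21*D**2
P = 149/39 (P = 447*(1/117) = 149/39 ≈ 3.8205)
c = 335/287 ≈ 1.1672
c + P*p(12) = 335/287 + 149*(-21*12**2)/39 = 335/287 + 149*(-21*144)/39 = 335/287 + (149/39)*(-3024) = 335/287 - 150192/13 = -43100749/3731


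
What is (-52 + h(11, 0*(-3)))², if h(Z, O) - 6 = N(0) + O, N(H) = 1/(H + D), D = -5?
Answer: 53361/25 ≈ 2134.4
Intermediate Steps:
N(H) = 1/(-5 + H) (N(H) = 1/(H - 5) = 1/(-5 + H))
h(Z, O) = 29/5 + O (h(Z, O) = 6 + (1/(-5 + 0) + O) = 6 + (1/(-5) + O) = 6 + (-⅕ + O) = 29/5 + O)
(-52 + h(11, 0*(-3)))² = (-52 + (29/5 + 0*(-3)))² = (-52 + (29/5 + 0))² = (-52 + 29/5)² = (-231/5)² = 53361/25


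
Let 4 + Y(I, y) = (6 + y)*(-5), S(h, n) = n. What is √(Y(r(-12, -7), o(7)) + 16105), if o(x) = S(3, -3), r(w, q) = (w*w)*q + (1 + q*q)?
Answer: √16086 ≈ 126.83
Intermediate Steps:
r(w, q) = 1 + q² + q*w² (r(w, q) = w²*q + (1 + q²) = q*w² + (1 + q²) = 1 + q² + q*w²)
o(x) = -3
Y(I, y) = -34 - 5*y (Y(I, y) = -4 + (6 + y)*(-5) = -4 + (-30 - 5*y) = -34 - 5*y)
√(Y(r(-12, -7), o(7)) + 16105) = √((-34 - 5*(-3)) + 16105) = √((-34 + 15) + 16105) = √(-19 + 16105) = √16086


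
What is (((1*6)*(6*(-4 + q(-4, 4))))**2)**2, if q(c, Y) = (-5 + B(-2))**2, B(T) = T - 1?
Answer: 21767823360000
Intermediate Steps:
B(T) = -1 + T
q(c, Y) = 64 (q(c, Y) = (-5 + (-1 - 2))**2 = (-5 - 3)**2 = (-8)**2 = 64)
(((1*6)*(6*(-4 + q(-4, 4))))**2)**2 = (((1*6)*(6*(-4 + 64)))**2)**2 = ((6*(6*60))**2)**2 = ((6*360)**2)**2 = (2160**2)**2 = 4665600**2 = 21767823360000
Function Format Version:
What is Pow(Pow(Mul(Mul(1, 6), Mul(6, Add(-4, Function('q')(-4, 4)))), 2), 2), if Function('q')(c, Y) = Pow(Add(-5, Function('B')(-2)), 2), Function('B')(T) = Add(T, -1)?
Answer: 21767823360000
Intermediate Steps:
Function('B')(T) = Add(-1, T)
Function('q')(c, Y) = 64 (Function('q')(c, Y) = Pow(Add(-5, Add(-1, -2)), 2) = Pow(Add(-5, -3), 2) = Pow(-8, 2) = 64)
Pow(Pow(Mul(Mul(1, 6), Mul(6, Add(-4, Function('q')(-4, 4)))), 2), 2) = Pow(Pow(Mul(Mul(1, 6), Mul(6, Add(-4, 64))), 2), 2) = Pow(Pow(Mul(6, Mul(6, 60)), 2), 2) = Pow(Pow(Mul(6, 360), 2), 2) = Pow(Pow(2160, 2), 2) = Pow(4665600, 2) = 21767823360000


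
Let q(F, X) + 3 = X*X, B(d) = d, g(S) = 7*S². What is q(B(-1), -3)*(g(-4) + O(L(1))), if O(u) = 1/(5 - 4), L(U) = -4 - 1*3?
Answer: 678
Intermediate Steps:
L(U) = -7 (L(U) = -4 - 3 = -7)
O(u) = 1 (O(u) = 1/1 = 1)
q(F, X) = -3 + X² (q(F, X) = -3 + X*X = -3 + X²)
q(B(-1), -3)*(g(-4) + O(L(1))) = (-3 + (-3)²)*(7*(-4)² + 1) = (-3 + 9)*(7*16 + 1) = 6*(112 + 1) = 6*113 = 678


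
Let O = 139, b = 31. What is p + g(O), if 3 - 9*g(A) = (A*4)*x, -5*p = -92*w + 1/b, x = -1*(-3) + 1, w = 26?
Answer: 323104/1395 ≈ 231.62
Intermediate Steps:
x = 4 (x = 3 + 1 = 4)
p = 74151/155 (p = -(-92*26 + 1/31)/5 = -(-2392 + 1/31)/5 = -1/5*(-74151/31) = 74151/155 ≈ 478.39)
g(A) = 1/3 - 16*A/9 (g(A) = 1/3 - A*4*4/9 = 1/3 - 4*A*4/9 = 1/3 - 16*A/9)
p + g(O) = 74151/155 + (1/3 - 16/9*139) = 74151/155 + (1/3 - 2224/9) = 74151/155 - 2221/9 = 323104/1395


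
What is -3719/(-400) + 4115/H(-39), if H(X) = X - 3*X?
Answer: 968041/15600 ≈ 62.054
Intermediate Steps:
H(X) = -2*X
-3719/(-400) + 4115/H(-39) = -3719/(-400) + 4115/((-2*(-39))) = -3719*(-1/400) + 4115/78 = 3719/400 + 4115*(1/78) = 3719/400 + 4115/78 = 968041/15600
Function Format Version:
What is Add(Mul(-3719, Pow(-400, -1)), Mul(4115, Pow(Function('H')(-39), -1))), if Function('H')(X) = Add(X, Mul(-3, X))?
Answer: Rational(968041, 15600) ≈ 62.054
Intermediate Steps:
Function('H')(X) = Mul(-2, X)
Add(Mul(-3719, Pow(-400, -1)), Mul(4115, Pow(Function('H')(-39), -1))) = Add(Mul(-3719, Pow(-400, -1)), Mul(4115, Pow(Mul(-2, -39), -1))) = Add(Mul(-3719, Rational(-1, 400)), Mul(4115, Pow(78, -1))) = Add(Rational(3719, 400), Mul(4115, Rational(1, 78))) = Add(Rational(3719, 400), Rational(4115, 78)) = Rational(968041, 15600)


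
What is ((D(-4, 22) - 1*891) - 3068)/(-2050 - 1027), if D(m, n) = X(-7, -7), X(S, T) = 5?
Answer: 3954/3077 ≈ 1.2850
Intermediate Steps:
D(m, n) = 5
((D(-4, 22) - 1*891) - 3068)/(-2050 - 1027) = ((5 - 1*891) - 3068)/(-2050 - 1027) = ((5 - 891) - 3068)/(-3077) = (-886 - 3068)*(-1/3077) = -3954*(-1/3077) = 3954/3077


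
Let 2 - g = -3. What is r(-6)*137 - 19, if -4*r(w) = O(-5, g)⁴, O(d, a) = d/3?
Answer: -91781/324 ≈ -283.27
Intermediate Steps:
g = 5 (g = 2 - 1*(-3) = 2 + 3 = 5)
O(d, a) = d/3 (O(d, a) = d*(⅓) = d/3)
r(w) = -625/324 (r(w) = -((⅓)*(-5))⁴/4 = -(-5/3)⁴/4 = -¼*625/81 = -625/324)
r(-6)*137 - 19 = -625/324*137 - 19 = -85625/324 - 19 = -91781/324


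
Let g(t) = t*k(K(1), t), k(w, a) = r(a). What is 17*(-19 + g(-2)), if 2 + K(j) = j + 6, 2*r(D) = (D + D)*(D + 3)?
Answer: -255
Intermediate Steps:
r(D) = D*(3 + D) (r(D) = ((D + D)*(D + 3))/2 = ((2*D)*(3 + D))/2 = (2*D*(3 + D))/2 = D*(3 + D))
K(j) = 4 + j (K(j) = -2 + (j + 6) = -2 + (6 + j) = 4 + j)
k(w, a) = a*(3 + a)
g(t) = t²*(3 + t) (g(t) = t*(t*(3 + t)) = t²*(3 + t))
17*(-19 + g(-2)) = 17*(-19 + (-2)²*(3 - 2)) = 17*(-19 + 4*1) = 17*(-19 + 4) = 17*(-15) = -255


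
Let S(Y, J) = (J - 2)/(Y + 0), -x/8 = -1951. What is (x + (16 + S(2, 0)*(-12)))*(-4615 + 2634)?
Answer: -30974916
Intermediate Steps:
x = 15608 (x = -8*(-1951) = 15608)
S(Y, J) = (-2 + J)/Y
(x + (16 + S(2, 0)*(-12)))*(-4615 + 2634) = (15608 + (16 + ((-2 + 0)/2)*(-12)))*(-4615 + 2634) = (15608 + (16 + ((1/2)*(-2))*(-12)))*(-1981) = (15608 + (16 - 1*(-12)))*(-1981) = (15608 + (16 + 12))*(-1981) = (15608 + 28)*(-1981) = 15636*(-1981) = -30974916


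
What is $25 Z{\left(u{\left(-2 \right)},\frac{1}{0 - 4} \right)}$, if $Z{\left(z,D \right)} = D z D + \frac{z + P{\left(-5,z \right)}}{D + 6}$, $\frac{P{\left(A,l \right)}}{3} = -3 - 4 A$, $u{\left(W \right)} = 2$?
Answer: $\frac{42975}{184} \approx 233.56$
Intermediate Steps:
$P{\left(A,l \right)} = -9 - 12 A$ ($P{\left(A,l \right)} = 3 \left(-3 - 4 A\right) = -9 - 12 A$)
$Z{\left(z,D \right)} = z D^{2} + \frac{51 + z}{6 + D}$ ($Z{\left(z,D \right)} = D z D + \frac{z - -51}{D + 6} = z D^{2} + \frac{z + \left(-9 + 60\right)}{6 + D} = z D^{2} + \frac{z + 51}{6 + D} = z D^{2} + \frac{51 + z}{6 + D}$)
$25 Z{\left(u{\left(-2 \right)},\frac{1}{0 - 4} \right)} = 25 \frac{51 + 2 + 2 \left(\frac{1}{0 - 4}\right)^{3} + 6 \cdot 2 \left(\frac{1}{0 - 4}\right)^{2}}{6 + \frac{1}{0 - 4}} = 25 \frac{51 + 2 + 2 \left(\frac{1}{-4}\right)^{3} + 6 \cdot 2 \left(\frac{1}{-4}\right)^{2}}{6 + \frac{1}{-4}} = 25 \frac{51 + 2 + 2 \left(- \frac{1}{4}\right)^{3} + 6 \cdot 2 \left(- \frac{1}{4}\right)^{2}}{6 - \frac{1}{4}} = 25 \frac{51 + 2 + 2 \left(- \frac{1}{64}\right) + 6 \cdot 2 \cdot \frac{1}{16}}{\frac{23}{4}} = 25 \frac{4 \left(51 + 2 - \frac{1}{32} + \frac{3}{4}\right)}{23} = 25 \cdot \frac{4}{23} \cdot \frac{1719}{32} = 25 \cdot \frac{1719}{184} = \frac{42975}{184}$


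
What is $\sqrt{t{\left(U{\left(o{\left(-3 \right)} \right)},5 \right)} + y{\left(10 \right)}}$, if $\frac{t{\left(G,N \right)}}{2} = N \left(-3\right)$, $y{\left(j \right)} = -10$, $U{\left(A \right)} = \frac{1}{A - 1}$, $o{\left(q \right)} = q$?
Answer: $2 i \sqrt{10} \approx 6.3246 i$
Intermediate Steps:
$U{\left(A \right)} = \frac{1}{-1 + A}$
$t{\left(G,N \right)} = - 6 N$ ($t{\left(G,N \right)} = 2 N \left(-3\right) = 2 \left(- 3 N\right) = - 6 N$)
$\sqrt{t{\left(U{\left(o{\left(-3 \right)} \right)},5 \right)} + y{\left(10 \right)}} = \sqrt{\left(-6\right) 5 - 10} = \sqrt{-30 - 10} = \sqrt{-40} = 2 i \sqrt{10}$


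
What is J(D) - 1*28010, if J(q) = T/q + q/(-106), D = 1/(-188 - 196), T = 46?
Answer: -1859114495/40704 ≈ -45674.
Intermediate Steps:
D = -1/384 (D = 1/(-384) = -1/384 ≈ -0.0026042)
J(q) = 46/q - q/106 (J(q) = 46/q + q/(-106) = 46/q + q*(-1/106) = 46/q - q/106)
J(D) - 1*28010 = (46/(-1/384) - 1/106*(-1/384)) - 1*28010 = (46*(-384) + 1/40704) - 28010 = (-17664 + 1/40704) - 28010 = -718995455/40704 - 28010 = -1859114495/40704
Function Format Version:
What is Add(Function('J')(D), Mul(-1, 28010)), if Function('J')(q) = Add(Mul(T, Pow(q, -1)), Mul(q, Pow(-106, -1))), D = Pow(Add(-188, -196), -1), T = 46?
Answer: Rational(-1859114495, 40704) ≈ -45674.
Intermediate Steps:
D = Rational(-1, 384) (D = Pow(-384, -1) = Rational(-1, 384) ≈ -0.0026042)
Function('J')(q) = Add(Mul(46, Pow(q, -1)), Mul(Rational(-1, 106), q)) (Function('J')(q) = Add(Mul(46, Pow(q, -1)), Mul(q, Pow(-106, -1))) = Add(Mul(46, Pow(q, -1)), Mul(q, Rational(-1, 106))) = Add(Mul(46, Pow(q, -1)), Mul(Rational(-1, 106), q)))
Add(Function('J')(D), Mul(-1, 28010)) = Add(Add(Mul(46, Pow(Rational(-1, 384), -1)), Mul(Rational(-1, 106), Rational(-1, 384))), Mul(-1, 28010)) = Add(Add(Mul(46, -384), Rational(1, 40704)), -28010) = Add(Add(-17664, Rational(1, 40704)), -28010) = Add(Rational(-718995455, 40704), -28010) = Rational(-1859114495, 40704)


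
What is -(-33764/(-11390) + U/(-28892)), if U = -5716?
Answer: -130076841/41134985 ≈ -3.1622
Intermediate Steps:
-(-33764/(-11390) + U/(-28892)) = -(-33764/(-11390) - 5716/(-28892)) = -(-33764*(-1/11390) - 5716*(-1/28892)) = -(16882/5695 + 1429/7223) = -1*130076841/41134985 = -130076841/41134985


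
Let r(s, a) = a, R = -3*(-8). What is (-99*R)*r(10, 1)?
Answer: -2376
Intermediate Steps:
R = 24
(-99*R)*r(10, 1) = -99*24*1 = -2376*1 = -2376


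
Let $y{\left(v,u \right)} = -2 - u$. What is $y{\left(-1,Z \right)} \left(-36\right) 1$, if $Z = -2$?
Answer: $0$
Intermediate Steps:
$y{\left(-1,Z \right)} \left(-36\right) 1 = \left(-2 - -2\right) \left(-36\right) 1 = \left(-2 + 2\right) \left(-36\right) 1 = 0 \left(-36\right) 1 = 0 \cdot 1 = 0$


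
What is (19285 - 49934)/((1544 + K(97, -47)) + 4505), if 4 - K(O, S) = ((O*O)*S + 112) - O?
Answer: -30649/448261 ≈ -0.068373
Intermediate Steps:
K(O, S) = -108 + O - S*O**2 (K(O, S) = 4 - (((O*O)*S + 112) - O) = 4 - ((O**2*S + 112) - O) = 4 - ((S*O**2 + 112) - O) = 4 - ((112 + S*O**2) - O) = 4 - (112 - O + S*O**2) = 4 + (-112 + O - S*O**2) = -108 + O - S*O**2)
(19285 - 49934)/((1544 + K(97, -47)) + 4505) = (19285 - 49934)/((1544 + (-108 + 97 - 1*(-47)*97**2)) + 4505) = -30649/((1544 + (-108 + 97 - 1*(-47)*9409)) + 4505) = -30649/((1544 + (-108 + 97 + 442223)) + 4505) = -30649/((1544 + 442212) + 4505) = -30649/(443756 + 4505) = -30649/448261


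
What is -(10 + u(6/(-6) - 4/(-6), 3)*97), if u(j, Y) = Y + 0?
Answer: -301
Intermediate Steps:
u(j, Y) = Y
-(10 + u(6/(-6) - 4/(-6), 3)*97) = -(10 + 3*97) = -(10 + 291) = -1*301 = -301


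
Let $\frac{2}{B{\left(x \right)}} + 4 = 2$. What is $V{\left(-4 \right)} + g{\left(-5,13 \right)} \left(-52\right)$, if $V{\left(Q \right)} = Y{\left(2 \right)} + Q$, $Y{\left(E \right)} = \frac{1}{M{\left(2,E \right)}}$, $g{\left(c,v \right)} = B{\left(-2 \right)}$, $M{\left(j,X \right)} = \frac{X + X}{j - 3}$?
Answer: $\frac{191}{4} \approx 47.75$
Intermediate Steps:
$B{\left(x \right)} = -1$ ($B{\left(x \right)} = \frac{2}{-4 + 2} = \frac{2}{-2} = 2 \left(- \frac{1}{2}\right) = -1$)
$M{\left(j,X \right)} = \frac{2 X}{-3 + j}$
$g{\left(c,v \right)} = -1$
$Y{\left(E \right)} = - \frac{1}{2 E}$ ($Y{\left(E \right)} = \frac{1}{2 E \frac{1}{-3 + 2}} = \frac{1}{2 E \frac{1}{-1}} = \frac{1}{2 E \left(-1\right)} = \frac{1}{\left(-2\right) E} = - \frac{1}{2 E}$)
$V{\left(Q \right)} = - \frac{1}{4} + Q$ ($V{\left(Q \right)} = - \frac{1}{2 \cdot 2} + Q = \left(- \frac{1}{2}\right) \frac{1}{2} + Q = - \frac{1}{4} + Q$)
$V{\left(-4 \right)} + g{\left(-5,13 \right)} \left(-52\right) = \left(- \frac{1}{4} - 4\right) - -52 = - \frac{17}{4} + 52 = \frac{191}{4}$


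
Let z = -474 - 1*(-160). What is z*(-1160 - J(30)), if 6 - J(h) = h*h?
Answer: 83524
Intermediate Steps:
J(h) = 6 - h**2 (J(h) = 6 - h*h = 6 - h**2)
z = -314 (z = -474 + 160 = -314)
z*(-1160 - J(30)) = -314*(-1160 - (6 - 1*30**2)) = -314*(-1160 - (6 - 1*900)) = -314*(-1160 - (6 - 900)) = -314*(-1160 - 1*(-894)) = -314*(-1160 + 894) = -314*(-266) = 83524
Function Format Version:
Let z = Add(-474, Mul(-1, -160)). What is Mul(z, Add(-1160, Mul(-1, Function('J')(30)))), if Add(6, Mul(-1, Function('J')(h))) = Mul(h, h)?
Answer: 83524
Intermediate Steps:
Function('J')(h) = Add(6, Mul(-1, Pow(h, 2))) (Function('J')(h) = Add(6, Mul(-1, Mul(h, h))) = Add(6, Mul(-1, Pow(h, 2))))
z = -314 (z = Add(-474, 160) = -314)
Mul(z, Add(-1160, Mul(-1, Function('J')(30)))) = Mul(-314, Add(-1160, Mul(-1, Add(6, Mul(-1, Pow(30, 2)))))) = Mul(-314, Add(-1160, Mul(-1, Add(6, Mul(-1, 900))))) = Mul(-314, Add(-1160, Mul(-1, Add(6, -900)))) = Mul(-314, Add(-1160, Mul(-1, -894))) = Mul(-314, Add(-1160, 894)) = Mul(-314, -266) = 83524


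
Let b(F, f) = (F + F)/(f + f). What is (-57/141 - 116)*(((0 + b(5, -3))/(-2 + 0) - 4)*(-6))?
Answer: -103949/47 ≈ -2211.7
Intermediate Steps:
b(F, f) = F/f (b(F, f) = (2*F)/((2*f)) = (2*F)*(1/(2*f)) = F/f)
(-57/141 - 116)*(((0 + b(5, -3))/(-2 + 0) - 4)*(-6)) = (-57/141 - 116)*(((0 + 5/(-3))/(-2 + 0) - 4)*(-6)) = (-57*1/141 - 116)*(((0 + 5*(-⅓))/(-2) - 4)*(-6)) = (-19/47 - 116)*(((0 - 5/3)*(-½) - 4)*(-6)) = -5471*(-5/3*(-½) - 4)*(-6)/47 = -5471*(⅚ - 4)*(-6)/47 = -(-103949)*(-6)/282 = -5471/47*19 = -103949/47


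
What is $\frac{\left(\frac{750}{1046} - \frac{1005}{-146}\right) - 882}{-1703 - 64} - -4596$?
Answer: $\frac{206726721549}{44974862} \approx 4596.5$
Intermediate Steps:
$\frac{\left(\frac{750}{1046} - \frac{1005}{-146}\right) - 882}{-1703 - 64} - -4596 = \frac{\left(750 \cdot \frac{1}{1046} - - \frac{1005}{146}\right) - 882}{-1767} + 4596 = \left(\left(\frac{375}{523} + \frac{1005}{146}\right) - 882\right) \left(- \frac{1}{1767}\right) + 4596 = \left(\frac{580365}{76358} - 882\right) \left(- \frac{1}{1767}\right) + 4596 = \left(- \frac{66767391}{76358}\right) \left(- \frac{1}{1767}\right) + 4596 = \frac{22255797}{44974862} + 4596 = \frac{206726721549}{44974862}$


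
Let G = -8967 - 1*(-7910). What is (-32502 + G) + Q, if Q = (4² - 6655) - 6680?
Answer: -46878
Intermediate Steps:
G = -1057 (G = -8967 + 7910 = -1057)
Q = -13319 (Q = (16 - 6655) - 6680 = -6639 - 6680 = -13319)
(-32502 + G) + Q = (-32502 - 1057) - 13319 = -33559 - 13319 = -46878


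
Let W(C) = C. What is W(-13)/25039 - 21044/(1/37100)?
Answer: -19548758563613/25039 ≈ -7.8073e+8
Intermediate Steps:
W(-13)/25039 - 21044/(1/37100) = -13/25039 - 21044/(1/37100) = -13*1/25039 - 21044/1/37100 = -13/25039 - 21044*37100 = -13/25039 - 780732400 = -19548758563613/25039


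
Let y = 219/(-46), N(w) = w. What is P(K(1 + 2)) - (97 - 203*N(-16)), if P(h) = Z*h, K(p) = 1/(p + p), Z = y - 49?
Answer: -925693/276 ≈ -3354.0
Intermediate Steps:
y = -219/46 (y = 219*(-1/46) = -219/46 ≈ -4.7609)
Z = -2473/46 (Z = -219/46 - 49 = -2473/46 ≈ -53.761)
K(p) = 1/(2*p)
P(h) = -2473*h/46
P(K(1 + 2)) - (97 - 203*N(-16)) = -2473/(92*(1 + 2)) - (97 - 203*(-16)) = -2473/(92*3) - (97 + 3248) = -2473/(92*3) - 1*3345 = -2473/46*⅙ - 3345 = -2473/276 - 3345 = -925693/276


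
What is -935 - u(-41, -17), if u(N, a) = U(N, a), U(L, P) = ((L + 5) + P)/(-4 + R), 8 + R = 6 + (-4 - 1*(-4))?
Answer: -5663/6 ≈ -943.83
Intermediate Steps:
R = -2 (R = -8 + (6 + (-4 - 1*(-4))) = -8 + (6 + (-4 + 4)) = -8 + (6 + 0) = -8 + 6 = -2)
U(L, P) = -⅚ - L/6 - P/6 (U(L, P) = ((L + 5) + P)/(-4 - 2) = ((5 + L) + P)/(-6) = (5 + L + P)*(-⅙) = -⅚ - L/6 - P/6)
u(N, a) = -⅚ - N/6 - a/6
-935 - u(-41, -17) = -935 - (-⅚ - ⅙*(-41) - ⅙*(-17)) = -935 - (-⅚ + 41/6 + 17/6) = -935 - 1*53/6 = -935 - 53/6 = -5663/6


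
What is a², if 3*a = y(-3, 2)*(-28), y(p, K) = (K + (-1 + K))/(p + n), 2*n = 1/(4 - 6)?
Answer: 12544/169 ≈ 74.225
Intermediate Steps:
n = -¼ (n = 1/(2*(4 - 6)) = (½)/(-2) = (½)*(-½) = -¼ ≈ -0.25000)
y(p, K) = (-1 + 2*K)/(-¼ + p) (y(p, K) = (K + (-1 + K))/(p - ¼) = (-1 + 2*K)/(-¼ + p))
a = 112/13 (a = ((4*(-1 + 2*2)/(-1 + 4*(-3)))*(-28))/3 = ((4*(-1 + 4)/(-1 - 12))*(-28))/3 = ((4*3/(-13))*(-28))/3 = ((4*(-1/13)*3)*(-28))/3 = (-12/13*(-28))/3 = (⅓)*(336/13) = 112/13 ≈ 8.6154)
a² = (112/13)² = 12544/169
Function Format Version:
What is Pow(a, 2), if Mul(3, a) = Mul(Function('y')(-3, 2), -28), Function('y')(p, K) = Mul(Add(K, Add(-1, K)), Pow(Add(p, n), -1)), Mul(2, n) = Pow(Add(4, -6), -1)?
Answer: Rational(12544, 169) ≈ 74.225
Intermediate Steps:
n = Rational(-1, 4) (n = Mul(Rational(1, 2), Pow(Add(4, -6), -1)) = Mul(Rational(1, 2), Pow(-2, -1)) = Mul(Rational(1, 2), Rational(-1, 2)) = Rational(-1, 4) ≈ -0.25000)
Function('y')(p, K) = Mul(Pow(Add(Rational(-1, 4), p), -1), Add(-1, Mul(2, K))) (Function('y')(p, K) = Mul(Add(K, Add(-1, K)), Pow(Add(p, Rational(-1, 4)), -1)) = Mul(Add(-1, Mul(2, K)), Pow(Add(Rational(-1, 4), p), -1)) = Mul(Pow(Add(Rational(-1, 4), p), -1), Add(-1, Mul(2, K))))
a = Rational(112, 13) (a = Mul(Rational(1, 3), Mul(Mul(4, Pow(Add(-1, Mul(4, -3)), -1), Add(-1, Mul(2, 2))), -28)) = Mul(Rational(1, 3), Mul(Mul(4, Pow(Add(-1, -12), -1), Add(-1, 4)), -28)) = Mul(Rational(1, 3), Mul(Mul(4, Pow(-13, -1), 3), -28)) = Mul(Rational(1, 3), Mul(Mul(4, Rational(-1, 13), 3), -28)) = Mul(Rational(1, 3), Mul(Rational(-12, 13), -28)) = Mul(Rational(1, 3), Rational(336, 13)) = Rational(112, 13) ≈ 8.6154)
Pow(a, 2) = Pow(Rational(112, 13), 2) = Rational(12544, 169)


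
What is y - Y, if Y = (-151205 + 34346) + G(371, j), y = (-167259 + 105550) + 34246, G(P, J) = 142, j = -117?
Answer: 89254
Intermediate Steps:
y = -27463 (y = -61709 + 34246 = -27463)
Y = -116717 (Y = (-151205 + 34346) + 142 = -116859 + 142 = -116717)
y - Y = -27463 - 1*(-116717) = -27463 + 116717 = 89254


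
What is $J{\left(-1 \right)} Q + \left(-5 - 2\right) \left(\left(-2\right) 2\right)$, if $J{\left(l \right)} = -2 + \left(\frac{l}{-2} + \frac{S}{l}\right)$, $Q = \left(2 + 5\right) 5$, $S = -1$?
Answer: $\frac{21}{2} \approx 10.5$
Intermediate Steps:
$Q = 35$ ($Q = 7 \cdot 5 = 35$)
$J{\left(l \right)} = -2 - \frac{1}{l} - \frac{l}{2}$ ($J{\left(l \right)} = -2 + \left(\frac{l}{-2} - \frac{1}{l}\right) = -2 + \left(l \left(- \frac{1}{2}\right) - \frac{1}{l}\right) = -2 - \left(\frac{1}{l} + \frac{l}{2}\right) = -2 - \frac{1}{l} - \frac{l}{2}$)
$J{\left(-1 \right)} Q + \left(-5 - 2\right) \left(\left(-2\right) 2\right) = \left(-2 - \frac{1}{-1} - - \frac{1}{2}\right) 35 + \left(-5 - 2\right) \left(\left(-2\right) 2\right) = \left(-2 - -1 + \frac{1}{2}\right) 35 - -28 = \left(-2 + 1 + \frac{1}{2}\right) 35 + 28 = \left(- \frac{1}{2}\right) 35 + 28 = - \frac{35}{2} + 28 = \frac{21}{2}$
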